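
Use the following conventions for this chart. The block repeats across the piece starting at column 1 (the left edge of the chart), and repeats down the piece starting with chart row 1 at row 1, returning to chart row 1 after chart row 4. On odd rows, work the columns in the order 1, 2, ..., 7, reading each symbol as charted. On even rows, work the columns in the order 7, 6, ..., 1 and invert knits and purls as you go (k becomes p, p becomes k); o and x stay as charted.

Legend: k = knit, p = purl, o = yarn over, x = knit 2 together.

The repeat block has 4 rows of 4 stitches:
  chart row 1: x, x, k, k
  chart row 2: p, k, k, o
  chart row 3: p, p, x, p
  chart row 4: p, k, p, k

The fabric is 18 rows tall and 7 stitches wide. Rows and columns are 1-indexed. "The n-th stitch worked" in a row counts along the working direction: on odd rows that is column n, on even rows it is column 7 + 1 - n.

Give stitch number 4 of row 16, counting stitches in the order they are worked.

Row 16 uses chart row ((16-1) mod 4)+1 = 4. Row 16 is even, so WS.
Chart row 4 tiled across columns 1-7: p k p k p k p
WS: work from column 7 back to column 1 (reverse the tiled row), swapping k<->p (o and x unchanged).
Row 16 as worked: k p k p k p k
The 4th stitch worked is p.

Stitch:
p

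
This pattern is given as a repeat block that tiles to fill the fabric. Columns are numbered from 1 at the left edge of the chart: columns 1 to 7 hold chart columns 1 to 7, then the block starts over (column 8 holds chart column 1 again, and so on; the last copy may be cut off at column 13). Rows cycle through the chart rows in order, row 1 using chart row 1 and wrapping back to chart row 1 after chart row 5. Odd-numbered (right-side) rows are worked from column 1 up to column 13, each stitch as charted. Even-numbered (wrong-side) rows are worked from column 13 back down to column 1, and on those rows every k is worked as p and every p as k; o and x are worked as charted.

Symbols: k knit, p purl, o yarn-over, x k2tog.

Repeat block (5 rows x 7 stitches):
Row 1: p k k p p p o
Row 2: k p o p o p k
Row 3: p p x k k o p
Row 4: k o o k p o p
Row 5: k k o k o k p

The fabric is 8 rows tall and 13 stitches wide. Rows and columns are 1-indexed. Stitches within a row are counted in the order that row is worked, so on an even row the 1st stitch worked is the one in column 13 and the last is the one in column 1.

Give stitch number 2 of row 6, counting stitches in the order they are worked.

Result:
k

Derivation:
For row 6: chart row = ((6-1) mod 5) + 1 = 1; this is a WS (even) row.
Chart row 1 tiled across columns 1-13: p k k p p p o p k k p p p
WS row: flip the tiled sequence (start at column 13) and apply k<->p; o and x stay.
Row 6 as worked: k k k p p k o k k k p p k
Stitch 2 in working order -> k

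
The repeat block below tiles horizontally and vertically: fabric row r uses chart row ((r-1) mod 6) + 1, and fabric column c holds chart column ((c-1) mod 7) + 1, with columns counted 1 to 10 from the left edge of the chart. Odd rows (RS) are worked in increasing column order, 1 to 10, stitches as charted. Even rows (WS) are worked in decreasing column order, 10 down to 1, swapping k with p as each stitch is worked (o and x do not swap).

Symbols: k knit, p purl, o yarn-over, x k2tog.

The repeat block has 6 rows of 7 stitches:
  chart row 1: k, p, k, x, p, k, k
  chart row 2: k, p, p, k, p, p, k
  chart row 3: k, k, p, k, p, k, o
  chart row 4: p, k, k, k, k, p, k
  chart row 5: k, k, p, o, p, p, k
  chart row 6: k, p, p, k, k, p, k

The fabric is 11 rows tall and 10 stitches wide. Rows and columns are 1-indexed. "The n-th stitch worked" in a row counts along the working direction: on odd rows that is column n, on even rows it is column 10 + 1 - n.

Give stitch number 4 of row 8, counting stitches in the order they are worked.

Row 8: (8-1) mod 6 = 1, so use chart row 2. Even row -> WS.
Chart row 2 tiled across columns 1-10: k p p k p p k k p p
Wrong side: read the tiled row from column 10 down to 1 and exchange k with p (leave o, x).
Row 8 as worked: k k p p k k p k k p
Stitch 4 in working order -> p

Stitch:
p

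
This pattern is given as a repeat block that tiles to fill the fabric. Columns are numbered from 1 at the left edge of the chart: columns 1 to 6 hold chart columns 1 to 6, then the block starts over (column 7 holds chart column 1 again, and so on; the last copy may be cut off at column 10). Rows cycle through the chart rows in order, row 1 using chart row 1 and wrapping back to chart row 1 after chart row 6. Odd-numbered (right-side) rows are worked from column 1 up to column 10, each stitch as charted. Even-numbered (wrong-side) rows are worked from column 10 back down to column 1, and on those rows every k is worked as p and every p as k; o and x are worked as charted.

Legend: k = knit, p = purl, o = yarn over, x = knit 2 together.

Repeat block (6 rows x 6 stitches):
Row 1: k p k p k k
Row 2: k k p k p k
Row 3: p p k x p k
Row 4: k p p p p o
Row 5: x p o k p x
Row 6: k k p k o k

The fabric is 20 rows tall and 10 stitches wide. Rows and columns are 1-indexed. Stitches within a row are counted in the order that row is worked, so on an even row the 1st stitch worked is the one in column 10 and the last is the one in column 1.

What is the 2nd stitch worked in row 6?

Stitch:
k

Derivation:
Row 6 uses chart row ((6-1) mod 6)+1 = 6. Row 6 is even, so WS.
Chart row 6 tiled across columns 1-10: k k p k o k k k p k
WS: work from column 10 back to column 1 (reverse the tiled row), swapping k<->p (o and x unchanged).
Row 6 as worked: p k p p p o p k p p
The 2nd stitch worked is k.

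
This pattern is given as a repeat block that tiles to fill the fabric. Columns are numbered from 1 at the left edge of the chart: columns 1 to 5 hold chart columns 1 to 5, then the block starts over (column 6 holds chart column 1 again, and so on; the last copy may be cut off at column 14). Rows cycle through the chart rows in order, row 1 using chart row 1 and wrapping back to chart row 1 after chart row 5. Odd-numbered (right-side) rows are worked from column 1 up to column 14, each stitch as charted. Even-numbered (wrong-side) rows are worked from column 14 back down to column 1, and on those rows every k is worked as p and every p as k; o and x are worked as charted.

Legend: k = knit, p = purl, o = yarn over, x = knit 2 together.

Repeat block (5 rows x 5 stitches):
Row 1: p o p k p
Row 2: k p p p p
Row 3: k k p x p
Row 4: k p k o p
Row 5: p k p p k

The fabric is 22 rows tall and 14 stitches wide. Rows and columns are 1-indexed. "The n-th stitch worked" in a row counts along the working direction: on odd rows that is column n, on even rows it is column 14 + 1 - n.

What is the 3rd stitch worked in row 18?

For row 18: chart row = ((18-1) mod 5) + 1 = 3; this is a WS (even) row.
Chart row 3 tiled across columns 1-14: k k p x p k k p x p k k p x
Wrong side: read the tiled row from column 14 down to 1 and exchange k with p (leave o, x).
Row 18 as worked: x k p p k x k p p k x k p p
Counting 3 along the worked row gives p.

Result:
p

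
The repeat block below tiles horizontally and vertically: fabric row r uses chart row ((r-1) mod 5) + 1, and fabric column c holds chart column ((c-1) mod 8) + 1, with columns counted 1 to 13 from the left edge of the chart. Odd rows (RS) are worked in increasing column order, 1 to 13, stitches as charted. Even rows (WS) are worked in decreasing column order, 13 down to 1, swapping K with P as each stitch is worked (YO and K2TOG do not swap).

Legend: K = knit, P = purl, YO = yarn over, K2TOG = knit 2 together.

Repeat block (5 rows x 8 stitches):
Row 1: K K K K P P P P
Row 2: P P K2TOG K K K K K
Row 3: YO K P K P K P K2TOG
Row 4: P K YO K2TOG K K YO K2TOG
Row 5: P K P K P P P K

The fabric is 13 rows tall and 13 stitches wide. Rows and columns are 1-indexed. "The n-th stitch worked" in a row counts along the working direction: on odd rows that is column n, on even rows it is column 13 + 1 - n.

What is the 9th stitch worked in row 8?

Row 8 uses chart row ((8-1) mod 5)+1 = 3. Row 8 is even, so WS.
Chart row 3 tiled across columns 1-13: YO K P K P K P K2TOG YO K P K P
WS: work from column 13 back to column 1 (reverse the tiled row), swapping K<->P (YO and K2TOG unchanged).
Row 8 as worked: K P K P YO K2TOG K P K P K P YO
Stitch 9 in working order -> K

Result:
K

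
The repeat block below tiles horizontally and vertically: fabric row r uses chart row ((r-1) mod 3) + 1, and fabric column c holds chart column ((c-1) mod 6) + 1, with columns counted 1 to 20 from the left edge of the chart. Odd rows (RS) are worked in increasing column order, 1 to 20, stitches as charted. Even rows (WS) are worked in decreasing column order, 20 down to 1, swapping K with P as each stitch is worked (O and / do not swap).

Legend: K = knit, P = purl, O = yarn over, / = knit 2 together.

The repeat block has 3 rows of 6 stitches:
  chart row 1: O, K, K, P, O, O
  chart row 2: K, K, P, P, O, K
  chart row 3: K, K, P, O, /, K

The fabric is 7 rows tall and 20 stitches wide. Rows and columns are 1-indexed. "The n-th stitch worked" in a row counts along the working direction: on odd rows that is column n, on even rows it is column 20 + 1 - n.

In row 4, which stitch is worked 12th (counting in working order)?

Row 4: (4-1) mod 3 = 0, so use chart row 1. Even row -> WS.
Chart row 1 tiled across columns 1-20: O K K P O O O K K P O O O K K P O O O K
Wrong side: read the tiled row from column 20 down to 1 and exchange K with P (leave O, /).
Row 4 as worked: P O O O K P P O O O K P P O O O K P P O
Counting 12 along the worked row gives P.

Result:
P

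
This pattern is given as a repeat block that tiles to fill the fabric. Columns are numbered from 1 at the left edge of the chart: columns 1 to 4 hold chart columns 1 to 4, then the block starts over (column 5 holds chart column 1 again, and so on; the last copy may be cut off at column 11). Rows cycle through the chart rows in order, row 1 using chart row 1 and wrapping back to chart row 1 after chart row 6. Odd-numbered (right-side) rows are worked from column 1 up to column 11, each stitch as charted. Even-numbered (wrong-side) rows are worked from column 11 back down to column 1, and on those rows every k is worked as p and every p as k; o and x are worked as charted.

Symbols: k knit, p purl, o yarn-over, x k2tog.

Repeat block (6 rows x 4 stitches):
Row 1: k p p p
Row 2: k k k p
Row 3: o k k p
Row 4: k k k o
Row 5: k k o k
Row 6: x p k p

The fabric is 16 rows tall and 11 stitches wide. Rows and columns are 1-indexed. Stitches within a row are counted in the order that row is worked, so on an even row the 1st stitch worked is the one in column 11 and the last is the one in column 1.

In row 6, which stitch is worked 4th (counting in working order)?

Row 6 uses chart row ((6-1) mod 6)+1 = 6. Row 6 is even, so WS.
Chart row 6 tiled across columns 1-11: x p k p x p k p x p k
WS: work from column 11 back to column 1 (reverse the tiled row), swapping k<->p (o and x unchanged).
Row 6 as worked: p k x k p k x k p k x
Counting 4 along the worked row gives k.

Stitch:
k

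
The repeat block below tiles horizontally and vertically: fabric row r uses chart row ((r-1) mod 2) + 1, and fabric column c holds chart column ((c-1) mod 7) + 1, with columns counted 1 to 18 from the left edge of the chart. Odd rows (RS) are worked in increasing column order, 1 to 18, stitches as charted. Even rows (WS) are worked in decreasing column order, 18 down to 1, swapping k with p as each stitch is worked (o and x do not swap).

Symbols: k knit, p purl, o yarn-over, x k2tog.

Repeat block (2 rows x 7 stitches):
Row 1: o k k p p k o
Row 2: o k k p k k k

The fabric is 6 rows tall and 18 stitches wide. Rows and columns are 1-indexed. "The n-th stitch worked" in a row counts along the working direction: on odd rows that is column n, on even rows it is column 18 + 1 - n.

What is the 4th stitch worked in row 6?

For row 6: chart row = ((6-1) mod 2) + 1 = 2; this is a WS (even) row.
Chart row 2 tiled across columns 1-18: o k k p k k k o k k p k k k o k k p
WS: work from column 18 back to column 1 (reverse the tiled row), swapping k<->p (o and x unchanged).
Row 6 as worked: k p p o p p p k p p o p p p k p p o
Counting 4 along the worked row gives o.

Stitch:
o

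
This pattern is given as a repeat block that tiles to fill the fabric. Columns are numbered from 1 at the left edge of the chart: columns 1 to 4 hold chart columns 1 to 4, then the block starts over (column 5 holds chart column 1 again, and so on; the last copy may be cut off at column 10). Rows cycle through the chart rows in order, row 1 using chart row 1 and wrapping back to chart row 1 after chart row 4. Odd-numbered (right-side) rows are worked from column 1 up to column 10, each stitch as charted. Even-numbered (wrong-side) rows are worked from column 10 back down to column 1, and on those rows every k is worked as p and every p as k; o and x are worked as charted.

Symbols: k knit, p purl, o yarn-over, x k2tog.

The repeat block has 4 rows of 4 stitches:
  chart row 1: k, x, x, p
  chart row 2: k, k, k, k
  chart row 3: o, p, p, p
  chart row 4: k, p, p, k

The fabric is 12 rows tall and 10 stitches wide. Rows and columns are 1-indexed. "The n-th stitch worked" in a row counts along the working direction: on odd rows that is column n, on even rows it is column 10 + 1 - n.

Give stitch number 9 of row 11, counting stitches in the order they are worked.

Row 11: (11-1) mod 4 = 2, so use chart row 3. Odd row -> RS.
Chart row 3 tiled across columns 1-10: o p p p o p p p o p
RS row: no reversal, no swap; stitch n worked = column n.
Stitch 9 in working order -> o

== STITCH ==
o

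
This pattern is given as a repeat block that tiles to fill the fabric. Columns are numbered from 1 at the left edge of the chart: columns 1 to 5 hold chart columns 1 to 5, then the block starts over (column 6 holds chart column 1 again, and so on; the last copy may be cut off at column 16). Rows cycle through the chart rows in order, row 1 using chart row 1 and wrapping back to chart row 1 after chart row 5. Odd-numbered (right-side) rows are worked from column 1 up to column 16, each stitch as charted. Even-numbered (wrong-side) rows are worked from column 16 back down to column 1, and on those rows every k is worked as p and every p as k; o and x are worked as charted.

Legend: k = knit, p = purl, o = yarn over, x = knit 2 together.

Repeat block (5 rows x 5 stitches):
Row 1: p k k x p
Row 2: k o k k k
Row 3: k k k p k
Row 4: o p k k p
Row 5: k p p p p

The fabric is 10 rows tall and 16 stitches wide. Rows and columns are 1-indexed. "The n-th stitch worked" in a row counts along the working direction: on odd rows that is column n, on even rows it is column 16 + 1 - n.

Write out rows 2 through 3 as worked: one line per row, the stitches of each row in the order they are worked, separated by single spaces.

Row 2: chart row 2, WS - tiled (columns 1-16): k o k k k k o k k k k o k k k k; work from column 16 back to 1 with k<->p swapped.
Row 3: chart row 3, RS - tile across columns 1-16 and work as-is.

== ROWS AS WORKED ==
p p p p o p p p p o p p p p o p
k k k p k k k k p k k k k p k k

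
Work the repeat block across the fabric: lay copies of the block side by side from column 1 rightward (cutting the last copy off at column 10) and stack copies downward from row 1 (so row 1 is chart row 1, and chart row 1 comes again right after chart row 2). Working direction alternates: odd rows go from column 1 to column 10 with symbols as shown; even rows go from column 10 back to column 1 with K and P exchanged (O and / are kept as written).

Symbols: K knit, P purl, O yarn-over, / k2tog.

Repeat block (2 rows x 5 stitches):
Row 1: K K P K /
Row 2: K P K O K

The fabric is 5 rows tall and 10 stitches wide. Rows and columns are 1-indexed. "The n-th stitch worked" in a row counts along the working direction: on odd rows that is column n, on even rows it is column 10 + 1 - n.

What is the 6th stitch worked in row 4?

Result:
P

Derivation:
For row 4: chart row = ((4-1) mod 2) + 1 = 2; this is a WS (even) row.
Chart row 2 tiled across columns 1-10: K P K O K K P K O K
WS: work from column 10 back to column 1 (reverse the tiled row), swapping K<->P (O and / unchanged).
Row 4 as worked: P O P K P P O P K P
Stitch 6 in working order -> P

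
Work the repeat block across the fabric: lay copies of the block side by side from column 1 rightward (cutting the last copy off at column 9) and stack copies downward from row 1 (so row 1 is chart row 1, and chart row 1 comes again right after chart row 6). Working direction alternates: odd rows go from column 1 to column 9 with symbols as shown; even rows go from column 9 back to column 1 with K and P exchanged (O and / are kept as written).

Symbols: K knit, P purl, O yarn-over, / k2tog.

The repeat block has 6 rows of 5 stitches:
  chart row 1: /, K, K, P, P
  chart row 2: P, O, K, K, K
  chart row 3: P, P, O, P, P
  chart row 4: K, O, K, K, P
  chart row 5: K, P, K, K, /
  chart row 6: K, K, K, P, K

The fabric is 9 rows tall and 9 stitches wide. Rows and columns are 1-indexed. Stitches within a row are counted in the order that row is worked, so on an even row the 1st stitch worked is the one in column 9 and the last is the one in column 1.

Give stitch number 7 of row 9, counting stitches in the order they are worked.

== STITCH ==
P

Derivation:
For row 9: chart row = ((9-1) mod 6) + 1 = 3; this is a RS (odd) row.
Chart row 3 tiled across columns 1-9: P P O P P P P O P
Right side: take the tiled row as-is (worked left to right from column 1).
Stitch 7 in working order -> P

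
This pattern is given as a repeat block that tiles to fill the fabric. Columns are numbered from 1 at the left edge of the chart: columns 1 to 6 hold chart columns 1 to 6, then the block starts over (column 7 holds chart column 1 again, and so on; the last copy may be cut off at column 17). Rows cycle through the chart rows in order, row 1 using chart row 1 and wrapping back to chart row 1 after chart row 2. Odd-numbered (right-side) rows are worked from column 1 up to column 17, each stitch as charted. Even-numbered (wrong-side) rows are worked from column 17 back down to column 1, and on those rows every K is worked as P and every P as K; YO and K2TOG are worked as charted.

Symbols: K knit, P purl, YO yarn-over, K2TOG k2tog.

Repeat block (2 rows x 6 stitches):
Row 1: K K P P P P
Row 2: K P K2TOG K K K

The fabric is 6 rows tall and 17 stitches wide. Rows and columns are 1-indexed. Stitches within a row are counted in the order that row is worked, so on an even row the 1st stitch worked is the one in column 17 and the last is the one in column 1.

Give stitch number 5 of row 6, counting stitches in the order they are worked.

Row 6: (6-1) mod 2 = 1, so use chart row 2. Even row -> WS.
Chart row 2 tiled across columns 1-17: K P K2TOG K K K K P K2TOG K K K K P K2TOG K K
WS row: flip the tiled sequence (start at column 17) and apply K<->P; YO and K2TOG stay.
Row 6 as worked: P P K2TOG K P P P P K2TOG K P P P P K2TOG K P
Counting 5 along the worked row gives P.

Stitch:
P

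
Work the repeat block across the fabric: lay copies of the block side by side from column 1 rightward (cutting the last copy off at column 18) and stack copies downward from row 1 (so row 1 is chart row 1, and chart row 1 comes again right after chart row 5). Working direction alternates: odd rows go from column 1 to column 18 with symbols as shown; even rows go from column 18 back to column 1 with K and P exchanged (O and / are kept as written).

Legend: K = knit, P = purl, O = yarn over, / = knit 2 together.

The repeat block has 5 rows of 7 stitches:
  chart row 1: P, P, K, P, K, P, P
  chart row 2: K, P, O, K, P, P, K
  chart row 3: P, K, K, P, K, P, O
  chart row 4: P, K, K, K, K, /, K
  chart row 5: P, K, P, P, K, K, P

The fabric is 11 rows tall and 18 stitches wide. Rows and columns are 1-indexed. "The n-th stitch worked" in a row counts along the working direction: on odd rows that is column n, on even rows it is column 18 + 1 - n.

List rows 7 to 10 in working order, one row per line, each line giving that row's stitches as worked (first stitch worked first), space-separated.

== ROWS AS WORKED ==
K P O K P P K K P O K P P K K P O K
K P P K O K P K P P K O K P K P P K
P K K K K / K P K K K K / K P K K K
K K P K K P P K K P K K P P K K P K

Derivation:
Row 7: chart row 2, RS - tile across columns 1-18 and work as-is.
Row 8: chart row 3, WS - tiled (columns 1-18): P K K P K P O P K K P K P O P K K P; work from column 18 back to 1 with K<->P swapped.
Row 9: chart row 4, RS - tile across columns 1-18 and work as-is.
Row 10: chart row 5, WS - tiled (columns 1-18): P K P P K K P P K P P K K P P K P P; work from column 18 back to 1 with K<->P swapped.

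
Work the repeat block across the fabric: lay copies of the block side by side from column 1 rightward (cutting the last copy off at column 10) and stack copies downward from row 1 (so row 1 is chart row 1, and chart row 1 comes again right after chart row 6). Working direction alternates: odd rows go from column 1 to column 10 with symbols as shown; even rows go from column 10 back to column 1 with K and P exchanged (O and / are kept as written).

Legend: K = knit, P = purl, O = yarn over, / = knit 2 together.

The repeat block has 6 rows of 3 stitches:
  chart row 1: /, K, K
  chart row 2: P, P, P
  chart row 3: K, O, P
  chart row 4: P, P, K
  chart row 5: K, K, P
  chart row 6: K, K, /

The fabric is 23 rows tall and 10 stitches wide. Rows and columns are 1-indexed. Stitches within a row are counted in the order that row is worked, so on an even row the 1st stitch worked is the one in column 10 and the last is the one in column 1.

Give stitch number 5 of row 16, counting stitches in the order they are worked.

Row 16: (16-1) mod 6 = 3, so use chart row 4. Even row -> WS.
Chart row 4 tiled across columns 1-10: P P K P P K P P K P
WS: work from column 10 back to column 1 (reverse the tiled row), swapping K<->P (O and / unchanged).
Row 16 as worked: K P K K P K K P K K
Stitch 5 in working order -> P

Result:
P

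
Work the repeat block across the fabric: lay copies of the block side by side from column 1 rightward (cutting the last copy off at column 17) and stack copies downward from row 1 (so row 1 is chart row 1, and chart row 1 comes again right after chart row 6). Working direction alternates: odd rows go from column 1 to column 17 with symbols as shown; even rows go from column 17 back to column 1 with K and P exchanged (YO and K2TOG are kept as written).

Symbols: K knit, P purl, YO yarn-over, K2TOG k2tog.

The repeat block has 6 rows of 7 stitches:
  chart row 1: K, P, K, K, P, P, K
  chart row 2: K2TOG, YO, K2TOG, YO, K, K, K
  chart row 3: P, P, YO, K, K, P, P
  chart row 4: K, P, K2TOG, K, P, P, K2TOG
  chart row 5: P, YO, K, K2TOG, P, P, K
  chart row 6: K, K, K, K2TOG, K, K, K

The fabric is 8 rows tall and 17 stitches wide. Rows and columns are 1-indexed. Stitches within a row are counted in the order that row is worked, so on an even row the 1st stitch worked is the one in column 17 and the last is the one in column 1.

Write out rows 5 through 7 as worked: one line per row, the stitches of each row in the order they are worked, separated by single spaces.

Result:
P YO K K2TOG P P K P YO K K2TOG P P K P YO K
P P P P P P K2TOG P P P P P P K2TOG P P P
K P K K P P K K P K K P P K K P K

Derivation:
Row 5: chart row 5, RS - tile across columns 1-17 and work as-is.
Row 6: chart row 6, WS - tiled (columns 1-17): K K K K2TOG K K K K K K K2TOG K K K K K K; work from column 17 back to 1 with K<->P swapped.
Row 7: chart row 1, RS - tile across columns 1-17 and work as-is.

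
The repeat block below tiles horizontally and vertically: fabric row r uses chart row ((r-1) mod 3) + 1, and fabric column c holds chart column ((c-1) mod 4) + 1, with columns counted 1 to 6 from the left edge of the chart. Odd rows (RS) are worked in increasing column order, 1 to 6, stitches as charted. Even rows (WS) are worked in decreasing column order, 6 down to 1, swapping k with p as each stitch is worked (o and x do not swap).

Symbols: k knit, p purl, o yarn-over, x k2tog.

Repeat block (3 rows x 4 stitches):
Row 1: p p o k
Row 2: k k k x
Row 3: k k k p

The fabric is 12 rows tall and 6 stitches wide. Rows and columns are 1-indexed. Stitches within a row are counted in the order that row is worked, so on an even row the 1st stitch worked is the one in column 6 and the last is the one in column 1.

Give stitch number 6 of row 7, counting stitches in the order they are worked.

Row 7: (7-1) mod 3 = 0, so use chart row 1. Odd row -> RS.
Chart row 1 tiled across columns 1-6: p p o k p p
RS: work column 1 to column 6, symbols as charted — the tiled row is the row as worked.
Counting 6 along the worked row gives p.

== STITCH ==
p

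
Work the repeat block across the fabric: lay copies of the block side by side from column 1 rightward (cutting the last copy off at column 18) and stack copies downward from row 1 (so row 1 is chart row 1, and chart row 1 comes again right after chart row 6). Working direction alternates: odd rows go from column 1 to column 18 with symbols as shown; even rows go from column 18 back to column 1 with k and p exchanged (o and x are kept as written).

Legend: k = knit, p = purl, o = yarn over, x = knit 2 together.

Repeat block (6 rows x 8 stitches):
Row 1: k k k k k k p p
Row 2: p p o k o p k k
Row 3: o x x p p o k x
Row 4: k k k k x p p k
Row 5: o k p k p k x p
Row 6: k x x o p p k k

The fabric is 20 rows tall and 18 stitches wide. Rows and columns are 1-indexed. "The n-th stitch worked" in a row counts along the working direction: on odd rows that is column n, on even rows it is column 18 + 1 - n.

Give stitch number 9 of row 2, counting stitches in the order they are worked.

Result:
k

Derivation:
Row 2 uses chart row ((2-1) mod 6)+1 = 2. Row 2 is even, so WS.
Chart row 2 tiled across columns 1-18: p p o k o p k k p p o k o p k k p p
WS row: flip the tiled sequence (start at column 18) and apply k<->p; o and x stay.
Row 2 as worked: k k p p k o p o k k p p k o p o k k
Stitch 9 in working order -> k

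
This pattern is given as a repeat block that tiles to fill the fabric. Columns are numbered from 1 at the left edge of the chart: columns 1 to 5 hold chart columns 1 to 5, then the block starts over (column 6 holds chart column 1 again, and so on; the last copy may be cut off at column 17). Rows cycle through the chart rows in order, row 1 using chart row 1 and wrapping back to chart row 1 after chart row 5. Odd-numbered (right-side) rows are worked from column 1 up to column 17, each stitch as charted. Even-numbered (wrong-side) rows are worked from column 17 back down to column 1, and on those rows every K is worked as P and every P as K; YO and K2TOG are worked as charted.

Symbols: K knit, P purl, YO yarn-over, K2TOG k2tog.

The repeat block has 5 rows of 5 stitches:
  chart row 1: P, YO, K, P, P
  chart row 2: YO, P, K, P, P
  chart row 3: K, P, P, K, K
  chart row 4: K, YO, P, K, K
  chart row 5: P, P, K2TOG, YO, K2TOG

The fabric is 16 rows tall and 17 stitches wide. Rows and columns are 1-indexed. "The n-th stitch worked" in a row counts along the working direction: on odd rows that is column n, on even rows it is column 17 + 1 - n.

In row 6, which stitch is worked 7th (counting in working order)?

For row 6: chart row = ((6-1) mod 5) + 1 = 1; this is a WS (even) row.
Chart row 1 tiled across columns 1-17: P YO K P P P YO K P P P YO K P P P YO
WS row: flip the tiled sequence (start at column 17) and apply K<->P; YO and K2TOG stay.
Row 6 as worked: YO K K K P YO K K K P YO K K K P YO K
The 7th stitch worked is K.

Stitch:
K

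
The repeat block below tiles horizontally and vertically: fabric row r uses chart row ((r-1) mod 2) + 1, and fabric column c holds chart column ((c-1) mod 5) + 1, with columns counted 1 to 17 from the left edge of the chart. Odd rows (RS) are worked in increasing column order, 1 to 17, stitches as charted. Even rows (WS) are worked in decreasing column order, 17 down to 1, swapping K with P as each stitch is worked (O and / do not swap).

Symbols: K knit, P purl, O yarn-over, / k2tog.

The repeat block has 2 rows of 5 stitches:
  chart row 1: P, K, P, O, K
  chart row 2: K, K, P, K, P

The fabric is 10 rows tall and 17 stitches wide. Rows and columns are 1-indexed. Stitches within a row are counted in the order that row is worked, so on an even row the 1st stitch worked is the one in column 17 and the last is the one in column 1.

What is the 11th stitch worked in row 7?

== STITCH ==
P

Derivation:
For row 7: chart row = ((7-1) mod 2) + 1 = 1; this is a RS (odd) row.
Chart row 1 tiled across columns 1-17: P K P O K P K P O K P K P O K P K
RS: work column 1 to column 17, symbols as charted — the tiled row is the row as worked.
Counting 11 along the worked row gives P.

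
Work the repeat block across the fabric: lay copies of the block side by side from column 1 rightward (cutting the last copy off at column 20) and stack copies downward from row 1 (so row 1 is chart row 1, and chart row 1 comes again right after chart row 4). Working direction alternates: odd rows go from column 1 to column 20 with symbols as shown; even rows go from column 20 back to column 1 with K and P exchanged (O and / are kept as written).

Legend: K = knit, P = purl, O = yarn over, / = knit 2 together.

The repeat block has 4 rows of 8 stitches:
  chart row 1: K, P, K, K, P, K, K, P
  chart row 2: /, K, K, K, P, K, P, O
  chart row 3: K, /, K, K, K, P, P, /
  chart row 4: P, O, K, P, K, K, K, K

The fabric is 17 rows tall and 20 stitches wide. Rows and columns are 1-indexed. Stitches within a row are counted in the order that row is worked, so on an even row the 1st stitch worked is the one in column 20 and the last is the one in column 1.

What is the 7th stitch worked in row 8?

Row 8: (8-1) mod 4 = 3, so use chart row 4. Even row -> WS.
Chart row 4 tiled across columns 1-20: P O K P K K K K P O K P K K K K P O K P
Wrong side: read the tiled row from column 20 down to 1 and exchange K with P (leave O, /).
Row 8 as worked: K P O K P P P P K P O K P P P P K P O K
The 7th stitch worked is P.

Result:
P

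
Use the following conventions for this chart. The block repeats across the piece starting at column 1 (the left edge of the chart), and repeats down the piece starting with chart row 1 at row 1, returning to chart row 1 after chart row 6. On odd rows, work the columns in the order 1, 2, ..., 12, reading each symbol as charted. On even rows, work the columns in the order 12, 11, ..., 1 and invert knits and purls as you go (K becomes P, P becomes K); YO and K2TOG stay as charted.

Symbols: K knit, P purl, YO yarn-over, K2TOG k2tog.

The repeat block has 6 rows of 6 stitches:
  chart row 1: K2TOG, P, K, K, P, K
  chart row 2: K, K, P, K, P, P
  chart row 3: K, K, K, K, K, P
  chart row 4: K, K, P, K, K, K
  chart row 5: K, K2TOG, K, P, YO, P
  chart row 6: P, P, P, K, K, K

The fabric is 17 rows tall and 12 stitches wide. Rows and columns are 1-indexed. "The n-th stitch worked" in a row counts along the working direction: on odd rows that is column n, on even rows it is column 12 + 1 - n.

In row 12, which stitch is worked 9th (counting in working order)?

Row 12 uses chart row ((12-1) mod 6)+1 = 6. Row 12 is even, so WS.
Chart row 6 tiled across columns 1-12: P P P K K K P P P K K K
WS: work from column 12 back to column 1 (reverse the tiled row), swapping K<->P (YO and K2TOG unchanged).
Row 12 as worked: P P P K K K P P P K K K
Stitch 9 in working order -> P

Stitch:
P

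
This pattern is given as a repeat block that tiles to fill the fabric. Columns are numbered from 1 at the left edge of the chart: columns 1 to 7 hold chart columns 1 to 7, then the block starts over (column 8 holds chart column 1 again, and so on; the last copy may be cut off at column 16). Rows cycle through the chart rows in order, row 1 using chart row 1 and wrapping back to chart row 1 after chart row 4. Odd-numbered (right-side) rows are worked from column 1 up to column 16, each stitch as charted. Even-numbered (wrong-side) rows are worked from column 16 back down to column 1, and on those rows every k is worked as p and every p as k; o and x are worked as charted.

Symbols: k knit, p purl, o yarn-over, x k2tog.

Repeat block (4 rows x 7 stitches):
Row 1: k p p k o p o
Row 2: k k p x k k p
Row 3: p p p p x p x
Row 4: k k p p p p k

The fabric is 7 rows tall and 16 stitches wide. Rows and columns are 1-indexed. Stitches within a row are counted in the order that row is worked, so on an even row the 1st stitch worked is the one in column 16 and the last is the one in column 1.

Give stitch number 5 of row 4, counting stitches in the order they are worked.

Row 4 uses chart row ((4-1) mod 4)+1 = 4. Row 4 is even, so WS.
Chart row 4 tiled across columns 1-16: k k p p p p k k k p p p p k k k
Wrong side: read the tiled row from column 16 down to 1 and exchange k with p (leave o, x).
Row 4 as worked: p p p k k k k p p p k k k k p p
Stitch 5 in working order -> k

Result:
k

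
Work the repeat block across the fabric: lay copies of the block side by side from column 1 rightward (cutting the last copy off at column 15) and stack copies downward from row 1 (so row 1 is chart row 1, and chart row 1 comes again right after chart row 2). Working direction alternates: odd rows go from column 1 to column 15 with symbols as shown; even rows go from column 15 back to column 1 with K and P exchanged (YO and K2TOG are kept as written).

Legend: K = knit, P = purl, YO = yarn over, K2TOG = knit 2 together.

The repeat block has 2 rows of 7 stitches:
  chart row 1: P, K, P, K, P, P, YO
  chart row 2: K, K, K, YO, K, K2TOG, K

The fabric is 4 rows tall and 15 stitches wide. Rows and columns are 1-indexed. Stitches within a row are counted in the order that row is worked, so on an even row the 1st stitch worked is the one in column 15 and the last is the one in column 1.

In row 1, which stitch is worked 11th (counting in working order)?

Row 1 uses chart row ((1-1) mod 2)+1 = 1. Row 1 is odd, so RS.
Chart row 1 tiled across columns 1-15: P K P K P P YO P K P K P P YO P
RS: work column 1 to column 15, symbols as charted — the tiled row is the row as worked.
Stitch 11 in working order -> K

Stitch:
K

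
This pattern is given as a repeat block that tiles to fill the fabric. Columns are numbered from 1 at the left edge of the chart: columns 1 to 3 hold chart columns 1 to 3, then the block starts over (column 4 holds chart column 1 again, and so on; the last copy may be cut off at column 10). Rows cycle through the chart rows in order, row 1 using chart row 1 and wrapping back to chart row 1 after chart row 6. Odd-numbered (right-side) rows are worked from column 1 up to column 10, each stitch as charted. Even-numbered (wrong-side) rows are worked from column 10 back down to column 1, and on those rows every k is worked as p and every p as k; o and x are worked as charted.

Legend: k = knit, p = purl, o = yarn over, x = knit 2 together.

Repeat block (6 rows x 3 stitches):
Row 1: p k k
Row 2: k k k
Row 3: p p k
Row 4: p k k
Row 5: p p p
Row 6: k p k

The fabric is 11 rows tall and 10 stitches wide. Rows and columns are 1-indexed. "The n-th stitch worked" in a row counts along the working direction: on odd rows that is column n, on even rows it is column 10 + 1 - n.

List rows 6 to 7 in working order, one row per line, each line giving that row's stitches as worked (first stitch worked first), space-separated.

Rows as worked:
p p k p p k p p k p
p k k p k k p k k p

Derivation:
Row 6: chart row 6, WS - tiled (columns 1-10): k p k k p k k p k k; work from column 10 back to 1 with k<->p swapped.
Row 7: chart row 1, RS - tile across columns 1-10 and work as-is.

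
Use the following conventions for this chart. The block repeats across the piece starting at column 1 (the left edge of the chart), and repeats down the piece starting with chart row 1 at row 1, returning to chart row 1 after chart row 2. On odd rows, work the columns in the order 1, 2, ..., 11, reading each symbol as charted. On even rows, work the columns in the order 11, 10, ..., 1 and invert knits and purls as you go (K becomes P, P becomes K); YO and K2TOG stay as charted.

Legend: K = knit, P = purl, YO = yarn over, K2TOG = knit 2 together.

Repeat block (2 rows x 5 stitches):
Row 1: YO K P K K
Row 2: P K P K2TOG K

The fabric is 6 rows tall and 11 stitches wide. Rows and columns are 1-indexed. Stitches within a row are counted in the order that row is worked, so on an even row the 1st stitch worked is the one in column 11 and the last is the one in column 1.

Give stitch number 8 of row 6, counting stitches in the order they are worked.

Row 6: (6-1) mod 2 = 1, so use chart row 2. Even row -> WS.
Chart row 2 tiled across columns 1-11: P K P K2TOG K P K P K2TOG K P
WS: work from column 11 back to column 1 (reverse the tiled row), swapping K<->P (YO and K2TOG unchanged).
Row 6 as worked: K P K2TOG K P K P K2TOG K P K
Stitch 8 in working order -> K2TOG

Stitch:
K2TOG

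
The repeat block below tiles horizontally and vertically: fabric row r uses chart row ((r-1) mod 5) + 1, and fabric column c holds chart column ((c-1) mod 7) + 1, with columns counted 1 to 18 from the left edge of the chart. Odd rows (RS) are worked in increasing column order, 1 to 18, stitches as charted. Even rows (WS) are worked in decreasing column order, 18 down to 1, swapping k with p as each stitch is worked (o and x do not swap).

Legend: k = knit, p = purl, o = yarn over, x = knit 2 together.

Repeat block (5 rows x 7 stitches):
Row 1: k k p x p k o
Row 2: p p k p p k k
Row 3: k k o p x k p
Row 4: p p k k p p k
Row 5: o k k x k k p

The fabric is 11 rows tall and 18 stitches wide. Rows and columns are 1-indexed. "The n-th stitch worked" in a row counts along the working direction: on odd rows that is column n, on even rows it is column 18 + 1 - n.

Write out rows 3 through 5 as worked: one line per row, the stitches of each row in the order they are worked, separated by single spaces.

Row 3: chart row 3, RS - tile across columns 1-18 and work as-is.
Row 4: chart row 4, WS - tiled (columns 1-18): p p k k p p k p p k k p p k p p k k; work from column 18 back to 1 with k<->p swapped.
Row 5: chart row 5, RS - tile across columns 1-18 and work as-is.

== ROWS AS WORKED ==
k k o p x k p k k o p x k p k k o p
p p k k p k k p p k k p k k p p k k
o k k x k k p o k k x k k p o k k x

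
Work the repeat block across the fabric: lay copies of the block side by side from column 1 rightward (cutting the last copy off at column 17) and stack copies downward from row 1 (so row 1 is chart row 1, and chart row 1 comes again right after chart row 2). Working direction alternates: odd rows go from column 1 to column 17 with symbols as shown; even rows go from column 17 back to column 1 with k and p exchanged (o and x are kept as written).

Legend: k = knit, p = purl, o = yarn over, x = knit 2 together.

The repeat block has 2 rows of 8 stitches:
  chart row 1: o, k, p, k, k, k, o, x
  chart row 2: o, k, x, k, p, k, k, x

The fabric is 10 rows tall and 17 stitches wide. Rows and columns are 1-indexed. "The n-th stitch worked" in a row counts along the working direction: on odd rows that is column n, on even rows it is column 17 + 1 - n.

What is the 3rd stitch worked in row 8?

Row 8: (8-1) mod 2 = 1, so use chart row 2. Even row -> WS.
Chart row 2 tiled across columns 1-17: o k x k p k k x o k x k p k k x o
WS row: flip the tiled sequence (start at column 17) and apply k<->p; o and x stay.
Row 8 as worked: o x p p k p x p o x p p k p x p o
Counting 3 along the worked row gives p.

Result:
p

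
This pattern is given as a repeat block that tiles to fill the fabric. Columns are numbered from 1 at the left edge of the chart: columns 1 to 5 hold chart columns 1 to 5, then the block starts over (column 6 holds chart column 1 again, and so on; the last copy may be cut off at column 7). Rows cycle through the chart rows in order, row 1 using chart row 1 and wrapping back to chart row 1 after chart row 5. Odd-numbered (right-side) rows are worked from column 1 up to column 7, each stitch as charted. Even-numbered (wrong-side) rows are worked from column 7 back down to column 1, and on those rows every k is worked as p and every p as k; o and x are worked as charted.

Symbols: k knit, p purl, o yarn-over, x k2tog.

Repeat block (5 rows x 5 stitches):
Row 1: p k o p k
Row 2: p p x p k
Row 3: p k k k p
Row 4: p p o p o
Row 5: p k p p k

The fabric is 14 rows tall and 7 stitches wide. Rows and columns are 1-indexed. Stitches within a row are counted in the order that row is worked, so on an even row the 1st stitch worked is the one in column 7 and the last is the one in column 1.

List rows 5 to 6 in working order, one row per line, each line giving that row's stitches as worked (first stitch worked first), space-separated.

Row 5: chart row 5, RS - tile across columns 1-7 and work as-is.
Row 6: chart row 1, WS - tiled (columns 1-7): p k o p k p k; work from column 7 back to 1 with k<->p swapped.

== ROWS AS WORKED ==
p k p p k p k
p k p k o p k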